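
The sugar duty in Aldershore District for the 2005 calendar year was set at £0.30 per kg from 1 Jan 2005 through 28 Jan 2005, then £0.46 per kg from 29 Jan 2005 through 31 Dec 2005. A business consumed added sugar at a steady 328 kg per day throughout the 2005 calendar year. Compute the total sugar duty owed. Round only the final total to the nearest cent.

£53,601.76

1 Jan – 28 Jan 2005: 28 days × 328 kg/day = 9,184 kg at £0.30/kg → £2,755.20
29 Jan – 31 Dec 2005: 337 days × 328 kg/day = 110,536 kg at £0.46/kg → £50,846.56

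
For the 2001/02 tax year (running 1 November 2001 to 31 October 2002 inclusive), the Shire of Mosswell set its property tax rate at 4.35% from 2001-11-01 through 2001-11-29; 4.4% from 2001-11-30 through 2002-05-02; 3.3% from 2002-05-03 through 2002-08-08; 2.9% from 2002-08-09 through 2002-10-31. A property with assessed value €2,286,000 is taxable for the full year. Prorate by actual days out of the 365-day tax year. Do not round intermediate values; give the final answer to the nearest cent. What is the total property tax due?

2001-11-01 to 2001-11-29: 29 days at 4.35% → €2,286,000 × 4.35% × 29/365 = €7,900.7918
2001-11-30 to 2002-05-02: 154 days at 4.4% → €2,286,000 × 4.4% × 154/365 = €42,438.1808
2002-05-03 to 2002-08-08: 98 days at 3.3% → €2,286,000 × 3.3% × 98/365 = €20,254.5863
2002-08-09 to 2002-10-31: 84 days at 2.9% → €2,286,000 × 2.9% × 84/365 = €15,256.7014
Total = €85,850.2603

€85,850.26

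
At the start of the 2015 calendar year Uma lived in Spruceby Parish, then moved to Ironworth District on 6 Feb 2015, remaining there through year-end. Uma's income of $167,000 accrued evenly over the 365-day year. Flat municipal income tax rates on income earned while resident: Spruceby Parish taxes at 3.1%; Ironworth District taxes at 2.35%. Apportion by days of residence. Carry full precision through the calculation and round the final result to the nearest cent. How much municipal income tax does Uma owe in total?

$4,048.03

Spruceby Parish, 1 Jan – 5 Feb 2015: 36 days → $167,000 × 3.1% × 36/365 = $510.6082
Ironworth District, 6 Feb – 31 Dec 2015: 329 days → $167,000 × 2.35% × 329/365 = $3,537.4260
Total = $4,048.0342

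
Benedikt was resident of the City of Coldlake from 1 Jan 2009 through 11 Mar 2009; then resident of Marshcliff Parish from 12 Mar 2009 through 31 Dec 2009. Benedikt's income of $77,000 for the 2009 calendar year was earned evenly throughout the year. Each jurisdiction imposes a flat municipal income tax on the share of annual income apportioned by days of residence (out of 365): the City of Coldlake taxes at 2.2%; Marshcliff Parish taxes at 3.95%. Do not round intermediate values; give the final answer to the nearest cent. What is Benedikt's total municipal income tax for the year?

The City of Coldlake, 1 Jan – 11 Mar 2009: 70 days → $77,000 × 2.2% × 70/365 = $324.8767
Marshcliff Parish, 12 Mar – 31 Dec 2009: 295 days → $77,000 × 3.95% × 295/365 = $2,458.1986
Total = $2,783.0753

$2,783.08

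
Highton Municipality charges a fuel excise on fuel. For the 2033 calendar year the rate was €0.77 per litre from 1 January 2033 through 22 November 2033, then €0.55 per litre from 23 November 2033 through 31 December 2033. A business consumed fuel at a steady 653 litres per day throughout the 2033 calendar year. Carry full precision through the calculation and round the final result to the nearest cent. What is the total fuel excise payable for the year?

1 January – 22 November 2033: 326 days × 653 litres/day = 212,878 litres at €0.77/litre → €163916.06
23 November – 31 December 2033: 39 days × 653 litres/day = 25,467 litres at €0.55/litre → €14006.85

€177922.91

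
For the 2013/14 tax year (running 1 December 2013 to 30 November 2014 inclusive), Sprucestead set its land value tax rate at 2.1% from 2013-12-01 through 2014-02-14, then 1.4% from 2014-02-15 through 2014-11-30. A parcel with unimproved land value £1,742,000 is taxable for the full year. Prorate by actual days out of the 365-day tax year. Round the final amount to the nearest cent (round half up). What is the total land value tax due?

£26,927.02

2013-12-01 to 2014-02-14: 76 days at 2.1% → £1,742,000 × 2.1% × 76/365 = £7,617.0740
2014-02-15 to 2014-11-30: 289 days at 1.4% → £1,742,000 × 1.4% × 289/365 = £19,309.9507
Total = £26,927.0247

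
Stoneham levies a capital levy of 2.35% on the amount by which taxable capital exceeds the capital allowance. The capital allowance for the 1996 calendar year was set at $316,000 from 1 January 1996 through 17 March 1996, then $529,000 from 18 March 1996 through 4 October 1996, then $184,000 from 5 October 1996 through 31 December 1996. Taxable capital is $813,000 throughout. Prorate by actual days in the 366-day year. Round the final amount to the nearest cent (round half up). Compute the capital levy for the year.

$9,676.41

1 January – 17 March 1996: 77 days, exemption $316,000 → ($813,000 − $316,000) × 2.35% × 77/366 = $2,457.1626
18 March – 4 October 1996: 201 days, exemption $529,000 → ($813,000 − $529,000) × 2.35% × 201/366 = $3,665.2295
5 October – 31 December 1996: 88 days, exemption $184,000 → ($813,000 − $184,000) × 2.35% × 88/366 = $3,554.0219
Total = $9,676.4139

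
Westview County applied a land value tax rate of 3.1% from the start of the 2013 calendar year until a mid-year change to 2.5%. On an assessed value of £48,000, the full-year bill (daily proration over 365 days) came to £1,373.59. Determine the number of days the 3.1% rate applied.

Let d = days at the first rate; then 365 − d days at the second rate.
£48,000 × [3.1%·d + 2.5%·(365−d)] / 365 = £1,373.59
Solving gives d = 220, so the new rate took effect on 9 August 2013.

220 days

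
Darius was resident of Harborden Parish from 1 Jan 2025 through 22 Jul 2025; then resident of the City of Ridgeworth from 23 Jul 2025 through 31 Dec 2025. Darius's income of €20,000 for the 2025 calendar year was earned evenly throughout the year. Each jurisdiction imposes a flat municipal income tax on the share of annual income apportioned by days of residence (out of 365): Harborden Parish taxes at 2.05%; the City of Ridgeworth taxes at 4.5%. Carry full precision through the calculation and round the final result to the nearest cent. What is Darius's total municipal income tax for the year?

Harborden Parish, 1 Jan – 22 Jul 2025: 203 days → €20,000 × 2.05% × 203/365 = €228.0274
The City of Ridgeworth, 23 Jul – 31 Dec 2025: 162 days → €20,000 × 4.5% × 162/365 = €399.4521
Total = €627.4795

€627.48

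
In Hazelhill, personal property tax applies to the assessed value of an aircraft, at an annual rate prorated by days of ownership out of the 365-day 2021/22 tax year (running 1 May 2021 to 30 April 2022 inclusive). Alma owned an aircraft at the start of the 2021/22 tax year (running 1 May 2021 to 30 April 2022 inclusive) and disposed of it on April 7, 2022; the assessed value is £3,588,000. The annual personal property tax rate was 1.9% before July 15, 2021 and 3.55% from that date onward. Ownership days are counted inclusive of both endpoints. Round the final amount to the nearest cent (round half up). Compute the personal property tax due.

£107,182.90

May 1 – July 14, 2021: 75 days at 1.9% → £3,588,000 × 1.9% × 75/365 = £14,007.9452
July 15, 2021 – April 7, 2022: 267 days at 3.55% → £3,588,000 × 3.55% × 267/365 = £93,174.9534
Total = £107,182.8986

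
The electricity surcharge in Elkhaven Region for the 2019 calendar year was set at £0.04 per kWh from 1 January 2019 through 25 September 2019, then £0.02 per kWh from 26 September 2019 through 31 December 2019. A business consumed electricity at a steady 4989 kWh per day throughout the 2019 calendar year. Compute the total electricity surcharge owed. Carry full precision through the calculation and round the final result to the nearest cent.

£63,160.74

1 January – 25 September 2019: 268 days × 4989 kWh/day = 1,337,052 kWh at £0.04/kWh → £53,482.08
26 September – 31 December 2019: 97 days × 4989 kWh/day = 483,933 kWh at £0.02/kWh → £9,678.66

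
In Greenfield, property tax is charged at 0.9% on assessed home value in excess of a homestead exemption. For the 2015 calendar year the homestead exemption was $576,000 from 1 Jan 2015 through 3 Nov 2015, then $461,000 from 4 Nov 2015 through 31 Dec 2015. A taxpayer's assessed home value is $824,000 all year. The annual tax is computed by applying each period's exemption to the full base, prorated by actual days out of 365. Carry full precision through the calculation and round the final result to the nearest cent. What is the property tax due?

1 Jan – 3 Nov 2015: 307 days, exemption $576,000 → ($824,000 − $576,000) × 0.9% × 307/365 = $1,877.3260
4 Nov – 31 Dec 2015: 58 days, exemption $461,000 → ($824,000 − $461,000) × 0.9% × 58/365 = $519.1397
Total = $2,396.4658

$2,396.47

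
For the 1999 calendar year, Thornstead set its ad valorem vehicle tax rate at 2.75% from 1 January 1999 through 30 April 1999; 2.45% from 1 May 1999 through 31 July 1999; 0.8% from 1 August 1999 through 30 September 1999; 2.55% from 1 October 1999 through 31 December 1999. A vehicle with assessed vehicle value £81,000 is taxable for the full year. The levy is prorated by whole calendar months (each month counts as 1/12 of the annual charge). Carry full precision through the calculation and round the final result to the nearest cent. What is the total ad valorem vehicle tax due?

1 January – 30 April 1999: 4 months at 2.75% → £81,000 × 2.75% × 4/12 = £742.5000
1 May – 31 July 1999: 3 months at 2.45% → £81,000 × 2.45% × 3/12 = £496.1250
1 August – 30 September 1999: 2 months at 0.8% → £81,000 × 0.8% × 2/12 = £108.0000
1 October – 31 December 1999: 3 months at 2.55% → £81,000 × 2.55% × 3/12 = £516.3750
Total = £1,863.0000

£1,863.00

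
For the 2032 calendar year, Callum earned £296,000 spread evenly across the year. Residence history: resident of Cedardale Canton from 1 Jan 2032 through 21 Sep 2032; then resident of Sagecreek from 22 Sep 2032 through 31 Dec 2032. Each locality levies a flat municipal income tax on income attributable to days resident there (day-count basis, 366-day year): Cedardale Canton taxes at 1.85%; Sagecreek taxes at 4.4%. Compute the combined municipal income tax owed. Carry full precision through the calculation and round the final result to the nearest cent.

£7,558.92

Cedardale Canton, 1 Jan – 21 Sep 2032: 265 days → £296,000 × 1.85% × 265/366 = £3,964.8634
Sagecreek, 22 Sep – 31 Dec 2032: 101 days → £296,000 × 4.4% × 101/366 = £3,594.0546
Total = £7,558.9180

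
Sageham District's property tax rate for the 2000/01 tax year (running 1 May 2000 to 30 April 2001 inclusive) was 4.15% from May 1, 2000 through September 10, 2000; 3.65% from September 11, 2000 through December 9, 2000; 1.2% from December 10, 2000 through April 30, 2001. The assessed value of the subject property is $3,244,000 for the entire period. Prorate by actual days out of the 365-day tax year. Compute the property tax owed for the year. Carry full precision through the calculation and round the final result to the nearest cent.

$93,396.09

May 1 – September 10, 2000: 133 days at 4.15% → $3,244,000 × 4.15% × 133/365 = $49,055.5014
September 11 – December 9, 2000: 90 days at 3.65% → $3,244,000 × 3.65% × 90/365 = $29,196.0000
December 10, 2000 – April 30, 2001: 142 days at 1.2% → $3,244,000 × 1.2% × 142/365 = $15,144.5918
Total = $93,396.0932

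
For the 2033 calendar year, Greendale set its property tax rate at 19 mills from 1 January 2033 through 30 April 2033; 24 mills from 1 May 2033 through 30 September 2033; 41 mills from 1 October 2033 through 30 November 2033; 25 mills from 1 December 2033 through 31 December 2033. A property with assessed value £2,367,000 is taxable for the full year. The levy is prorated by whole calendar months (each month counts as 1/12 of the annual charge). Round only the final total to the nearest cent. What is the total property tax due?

1 January – 30 April 2033: 4 months at 19 mills → £2,367,000 × 1.9% × 4/12 = £14,991.0000
1 May – 30 September 2033: 5 months at 24 mills → £2,367,000 × 2.4% × 5/12 = £23,670.0000
1 October – 30 November 2033: 2 months at 41 mills → £2,367,000 × 4.1% × 2/12 = £16,174.5000
1 December – 31 December 2033: 1 month at 25 mills → £2,367,000 × 2.5% × 1/12 = £4,931.2500
Total = £59,766.7500

£59,766.75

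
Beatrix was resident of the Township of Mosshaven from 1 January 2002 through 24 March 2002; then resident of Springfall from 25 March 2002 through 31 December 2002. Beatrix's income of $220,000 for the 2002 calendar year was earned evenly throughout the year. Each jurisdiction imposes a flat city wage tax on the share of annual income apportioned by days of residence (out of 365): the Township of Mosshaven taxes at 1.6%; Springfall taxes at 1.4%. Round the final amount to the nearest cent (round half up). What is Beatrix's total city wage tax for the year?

$3,180.05

The Township of Mosshaven, 1 January – 24 March 2002: 83 days → $220,000 × 1.6% × 83/365 = $800.4384
Springfall, 25 March – 31 December 2002: 282 days → $220,000 × 1.4% × 282/365 = $2,379.6164
Total = $3,180.0548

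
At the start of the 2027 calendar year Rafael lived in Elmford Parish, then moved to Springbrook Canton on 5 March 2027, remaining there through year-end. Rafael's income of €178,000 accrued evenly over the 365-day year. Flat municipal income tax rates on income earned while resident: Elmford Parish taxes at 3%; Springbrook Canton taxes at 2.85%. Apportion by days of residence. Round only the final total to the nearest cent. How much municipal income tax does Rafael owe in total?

€5,119.08

Elmford Parish, 1 January – 4 March 2027: 63 days → €178,000 × 3% × 63/365 = €921.6986
Springbrook Canton, 5 March – 31 December 2027: 302 days → €178,000 × 2.85% × 302/365 = €4,197.3863
Total = €5,119.0849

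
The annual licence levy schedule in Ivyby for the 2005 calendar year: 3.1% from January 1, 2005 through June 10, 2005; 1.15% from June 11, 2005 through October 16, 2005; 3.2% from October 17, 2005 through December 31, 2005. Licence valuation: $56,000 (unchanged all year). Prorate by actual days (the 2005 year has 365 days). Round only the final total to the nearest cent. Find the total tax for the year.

January 1 – June 10, 2005: 161 days at 3.1% → $56,000 × 3.1% × 161/365 = $765.7425
June 11 – October 16, 2005: 128 days at 1.15% → $56,000 × 1.15% × 128/365 = $225.8411
October 17 – December 31, 2005: 76 days at 3.2% → $56,000 × 3.2% × 76/365 = $373.1288
Total = $1,364.7123

$1,364.71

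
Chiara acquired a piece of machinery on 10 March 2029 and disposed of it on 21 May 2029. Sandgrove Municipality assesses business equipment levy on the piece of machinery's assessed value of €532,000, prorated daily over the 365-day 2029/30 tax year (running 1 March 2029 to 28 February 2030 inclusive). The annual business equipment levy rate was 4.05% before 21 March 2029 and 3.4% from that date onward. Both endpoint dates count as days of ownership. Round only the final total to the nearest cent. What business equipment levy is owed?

€3,721.81

10 March – 20 March 2029: 11 days at 4.05% → €532,000 × 4.05% × 11/365 = €649.3315
21 March – 21 May 2029: 62 days at 3.4% → €532,000 × 3.4% × 62/365 = €3,072.4822
Total = €3,721.8137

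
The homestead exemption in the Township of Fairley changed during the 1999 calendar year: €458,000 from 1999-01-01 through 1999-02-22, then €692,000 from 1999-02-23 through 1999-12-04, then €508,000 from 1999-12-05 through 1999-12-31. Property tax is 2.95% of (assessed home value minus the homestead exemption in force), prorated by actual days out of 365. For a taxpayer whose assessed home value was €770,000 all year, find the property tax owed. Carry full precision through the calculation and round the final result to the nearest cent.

€3,704.88

1999-01-01 to 1999-02-22: 53 days, exemption €458,000 → (€770,000 − €458,000) × 2.95% × 53/365 = €1,336.4712
1999-02-23 to 1999-12-04: 285 days, exemption €692,000 → (€770,000 − €692,000) × 2.95% × 285/365 = €1,796.6712
1999-12-05 to 1999-12-31: 27 days, exemption €508,000 → (€770,000 − €508,000) × 2.95% × 27/365 = €571.7342
Total = €3,704.8767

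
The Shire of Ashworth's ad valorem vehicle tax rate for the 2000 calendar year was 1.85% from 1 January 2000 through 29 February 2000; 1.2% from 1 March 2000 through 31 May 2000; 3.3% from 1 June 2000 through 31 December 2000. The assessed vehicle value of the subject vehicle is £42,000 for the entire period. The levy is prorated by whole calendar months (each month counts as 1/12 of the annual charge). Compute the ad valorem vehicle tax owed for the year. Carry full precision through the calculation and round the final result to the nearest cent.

1 January – 29 February 2000: 2 months at 1.85% → £42,000 × 1.85% × 2/12 = £129.5000
1 March – 31 May 2000: 3 months at 1.2% → £42,000 × 1.2% × 3/12 = £126.0000
1 June – 31 December 2000: 7 months at 3.3% → £42,000 × 3.3% × 7/12 = £808.5000
Total = £1,064.0000

£1,064.00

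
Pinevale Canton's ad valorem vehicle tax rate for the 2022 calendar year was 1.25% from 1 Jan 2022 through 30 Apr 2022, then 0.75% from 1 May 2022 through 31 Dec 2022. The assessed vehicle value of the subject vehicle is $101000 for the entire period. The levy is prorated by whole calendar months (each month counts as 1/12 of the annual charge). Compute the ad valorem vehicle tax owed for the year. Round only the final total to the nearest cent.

1 Jan – 30 Apr 2022: 4 months at 1.25% → $101000 × 1.25% × 4/12 = $420.8333
1 May – 31 Dec 2022: 8 months at 0.75% → $101000 × 0.75% × 8/12 = $505.0000
Total = $925.8333

$925.83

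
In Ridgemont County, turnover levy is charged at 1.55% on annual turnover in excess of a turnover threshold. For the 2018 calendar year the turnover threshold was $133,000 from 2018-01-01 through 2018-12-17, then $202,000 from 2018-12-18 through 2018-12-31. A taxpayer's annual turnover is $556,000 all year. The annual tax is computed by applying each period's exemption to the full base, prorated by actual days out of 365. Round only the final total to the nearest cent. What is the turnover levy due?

2018-01-01 to 2018-12-17: 351 days, exemption $133,000 → ($556,000 − $133,000) × 1.55% × 351/365 = $6,305.0178
2018-12-18 to 2018-12-31: 14 days, exemption $202,000 → ($556,000 − $202,000) × 1.55% × 14/365 = $210.4603
Total = $6,515.4781

$6,515.48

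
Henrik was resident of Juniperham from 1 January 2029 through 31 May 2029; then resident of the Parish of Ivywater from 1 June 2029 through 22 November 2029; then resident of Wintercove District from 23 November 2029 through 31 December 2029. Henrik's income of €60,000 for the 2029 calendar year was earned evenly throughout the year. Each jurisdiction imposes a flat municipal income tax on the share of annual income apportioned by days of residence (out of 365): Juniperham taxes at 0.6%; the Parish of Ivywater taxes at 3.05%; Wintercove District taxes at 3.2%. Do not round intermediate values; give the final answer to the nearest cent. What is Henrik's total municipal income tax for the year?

Juniperham, 1 January – 31 May 2029: 151 days → €60,000 × 0.6% × 151/365 = €148.9315
The Parish of Ivywater, 1 June – 22 November 2029: 175 days → €60,000 × 3.05% × 175/365 = €877.3973
Wintercove District, 23 November – 31 December 2029: 39 days → €60,000 × 3.2% × 39/365 = €205.1507
Total = €1,231.4795

€1,231.48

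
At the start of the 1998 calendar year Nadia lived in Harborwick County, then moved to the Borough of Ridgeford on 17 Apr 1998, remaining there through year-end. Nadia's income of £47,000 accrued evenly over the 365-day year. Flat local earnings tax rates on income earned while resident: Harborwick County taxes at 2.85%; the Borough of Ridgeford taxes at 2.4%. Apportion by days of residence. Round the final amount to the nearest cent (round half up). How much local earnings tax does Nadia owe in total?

Harborwick County, 1 Jan – 16 Apr 1998: 106 days → £47,000 × 2.85% × 106/365 = £389.0055
The Borough of Ridgeford, 17 Apr – 31 Dec 1998: 259 days → £47,000 × 2.4% × 259/365 = £800.4164
Total = £1,189.4219

£1,189.42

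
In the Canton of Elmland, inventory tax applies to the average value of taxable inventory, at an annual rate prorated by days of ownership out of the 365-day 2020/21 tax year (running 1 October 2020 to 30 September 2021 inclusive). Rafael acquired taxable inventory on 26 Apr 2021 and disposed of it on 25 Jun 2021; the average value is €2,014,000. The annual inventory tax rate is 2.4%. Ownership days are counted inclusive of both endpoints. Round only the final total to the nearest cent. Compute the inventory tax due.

Days held (26 Apr – 25 Jun 2021): 61 out of 365
Tax = €2,014,000 × 2.4% × 61/365 = €8,078.0712

€8,078.07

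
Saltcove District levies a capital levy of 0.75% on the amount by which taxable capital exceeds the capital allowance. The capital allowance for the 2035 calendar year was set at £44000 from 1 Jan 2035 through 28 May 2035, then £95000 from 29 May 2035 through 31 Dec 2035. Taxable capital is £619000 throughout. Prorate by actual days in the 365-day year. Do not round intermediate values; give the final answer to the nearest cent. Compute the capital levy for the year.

1 Jan – 28 May 2035: 148 days, exemption £44000 → (£619000 − £44000) × 0.75% × 148/365 = £1748.6301
29 May – 31 Dec 2035: 217 days, exemption £95000 → (£619000 − £95000) × 0.75% × 217/365 = £2336.4658
Total = £4085.0959

£4085.10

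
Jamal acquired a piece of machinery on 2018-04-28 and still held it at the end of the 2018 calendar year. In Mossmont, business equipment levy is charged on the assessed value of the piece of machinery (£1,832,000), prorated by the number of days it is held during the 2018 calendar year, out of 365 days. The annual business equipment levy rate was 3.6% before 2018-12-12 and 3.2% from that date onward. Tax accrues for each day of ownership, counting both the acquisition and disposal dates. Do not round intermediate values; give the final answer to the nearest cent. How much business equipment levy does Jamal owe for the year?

£44,409.69

2018-04-28 to 2018-12-11: 228 days at 3.6% → £1,832,000 × 3.6% × 228/365 = £41,197.4137
2018-12-12 to 2018-12-31: 20 days at 3.2% → £1,832,000 × 3.2% × 20/365 = £3,212.2740
Total = £44,409.6877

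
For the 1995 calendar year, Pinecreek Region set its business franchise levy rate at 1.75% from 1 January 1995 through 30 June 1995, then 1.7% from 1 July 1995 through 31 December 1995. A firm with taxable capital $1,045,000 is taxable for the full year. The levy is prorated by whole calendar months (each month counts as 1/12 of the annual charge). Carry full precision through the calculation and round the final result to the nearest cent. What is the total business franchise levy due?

$18,026.25

1 January – 30 June 1995: 6 months at 1.75% → $1,045,000 × 1.75% × 6/12 = $9,143.7500
1 July – 31 December 1995: 6 months at 1.7% → $1,045,000 × 1.7% × 6/12 = $8,882.5000
Total = $18,026.2500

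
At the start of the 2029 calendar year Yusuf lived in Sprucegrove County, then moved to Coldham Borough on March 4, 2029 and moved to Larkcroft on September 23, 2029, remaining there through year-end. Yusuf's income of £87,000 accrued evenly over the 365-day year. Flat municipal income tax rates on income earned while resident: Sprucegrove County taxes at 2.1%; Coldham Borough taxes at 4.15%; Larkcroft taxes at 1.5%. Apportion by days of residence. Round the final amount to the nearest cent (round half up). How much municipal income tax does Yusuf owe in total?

Sprucegrove County, January 1 – March 3, 2029: 62 days → £87,000 × 2.1% × 62/365 = £310.3397
Coldham Borough, March 4 – September 22, 2029: 203 days → £87,000 × 4.15% × 203/365 = £2,008.0315
Larkcroft, September 23 – December 31, 2029: 100 days → £87,000 × 1.5% × 100/365 = £357.5342
Total = £2,675.9055

£2,675.91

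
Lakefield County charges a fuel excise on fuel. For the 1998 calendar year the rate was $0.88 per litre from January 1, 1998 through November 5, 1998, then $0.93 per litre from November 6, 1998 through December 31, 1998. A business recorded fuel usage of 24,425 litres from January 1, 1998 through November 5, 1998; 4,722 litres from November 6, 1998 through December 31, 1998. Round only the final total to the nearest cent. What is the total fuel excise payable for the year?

January 1 – November 5, 1998: 24,425 litres at $0.88/litre → $21,494.00
November 6 – December 31, 1998: 4,722 litres at $0.93/litre → $4,391.46

$25,885.46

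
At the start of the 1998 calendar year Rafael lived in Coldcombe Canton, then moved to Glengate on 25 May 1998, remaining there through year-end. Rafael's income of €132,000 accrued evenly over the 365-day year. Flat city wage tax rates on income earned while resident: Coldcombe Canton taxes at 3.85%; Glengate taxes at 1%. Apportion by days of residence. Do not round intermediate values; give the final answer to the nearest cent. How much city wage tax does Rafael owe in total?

Coldcombe Canton, 1 January – 24 May 1998: 144 days → €132,000 × 3.85% × 144/365 = €2,004.9534
Glengate, 25 May – 31 December 1998: 221 days → €132,000 × 1% × 221/365 = €799.2329
Total = €2,804.1863

€2,804.19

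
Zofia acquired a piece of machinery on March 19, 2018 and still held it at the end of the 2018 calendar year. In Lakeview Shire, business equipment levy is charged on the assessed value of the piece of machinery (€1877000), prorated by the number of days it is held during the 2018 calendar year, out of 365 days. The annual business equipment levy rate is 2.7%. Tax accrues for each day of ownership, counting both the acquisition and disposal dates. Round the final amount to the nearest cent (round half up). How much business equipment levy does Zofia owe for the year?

Days held (March 19 – December 31, 2018): 288 out of 365
Tax = €1877000 × 2.7% × 288/365 = €39987.8137

€39987.81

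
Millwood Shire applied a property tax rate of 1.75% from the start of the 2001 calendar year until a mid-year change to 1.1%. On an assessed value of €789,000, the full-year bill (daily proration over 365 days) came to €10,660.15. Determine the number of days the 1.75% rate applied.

Let d = days at the first rate; then 365 − d days at the second rate.
€789,000 × [1.75%·d + 1.1%·(365−d)] / 365 = €10,660.15
Solving gives d = 141, so the new rate took effect on May 22, 2001.

141 days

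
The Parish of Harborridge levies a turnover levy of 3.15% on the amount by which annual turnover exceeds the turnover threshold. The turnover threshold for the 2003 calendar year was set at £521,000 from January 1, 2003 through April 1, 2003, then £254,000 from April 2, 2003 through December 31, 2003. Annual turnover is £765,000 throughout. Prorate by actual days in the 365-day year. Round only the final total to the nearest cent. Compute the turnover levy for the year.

January 1 – April 1, 2003: 91 days, exemption £521,000 → (£765,000 − £521,000) × 3.15% × 91/365 = £1,916.2356
April 2 – December 31, 2003: 274 days, exemption £254,000 → (£765,000 − £254,000) × 3.15% × 274/365 = £12,083.4000
Total = £13,999.6356

£13,999.64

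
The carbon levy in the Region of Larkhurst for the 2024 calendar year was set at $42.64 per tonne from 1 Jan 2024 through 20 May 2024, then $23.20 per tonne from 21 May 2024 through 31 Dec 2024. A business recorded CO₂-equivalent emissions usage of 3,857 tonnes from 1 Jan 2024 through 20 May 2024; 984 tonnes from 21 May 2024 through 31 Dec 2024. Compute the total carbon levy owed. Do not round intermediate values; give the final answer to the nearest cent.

$187,291.28

1 Jan – 20 May 2024: 3,857 tonnes at $42.64/tonne → $164,462.48
21 May – 31 Dec 2024: 984 tonnes at $23.20/tonne → $22,828.80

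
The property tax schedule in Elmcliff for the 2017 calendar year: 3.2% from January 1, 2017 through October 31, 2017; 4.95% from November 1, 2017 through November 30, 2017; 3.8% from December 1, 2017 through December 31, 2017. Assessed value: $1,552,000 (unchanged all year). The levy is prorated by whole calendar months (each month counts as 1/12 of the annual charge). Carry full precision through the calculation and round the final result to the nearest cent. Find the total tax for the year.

January 1 – October 31, 2017: 10 months at 3.2% → $1,552,000 × 3.2% × 10/12 = $41,386.6667
November 1 – November 30, 2017: 1 month at 4.95% → $1,552,000 × 4.95% × 1/12 = $6,402.0000
December 1 – December 31, 2017: 1 month at 3.8% → $1,552,000 × 3.8% × 1/12 = $4,914.6667
Total = $52,703.3333

$52,703.33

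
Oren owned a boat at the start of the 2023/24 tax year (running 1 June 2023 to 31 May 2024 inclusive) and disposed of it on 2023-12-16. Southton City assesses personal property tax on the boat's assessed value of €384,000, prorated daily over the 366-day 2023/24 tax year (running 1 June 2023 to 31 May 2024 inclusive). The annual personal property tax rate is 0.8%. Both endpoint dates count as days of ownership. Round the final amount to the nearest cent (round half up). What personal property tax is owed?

€1,670.30

Days held (2023-06-01 to 2023-12-16): 199 out of 366
Tax = €384,000 × 0.8% × 199/366 = €1,670.2951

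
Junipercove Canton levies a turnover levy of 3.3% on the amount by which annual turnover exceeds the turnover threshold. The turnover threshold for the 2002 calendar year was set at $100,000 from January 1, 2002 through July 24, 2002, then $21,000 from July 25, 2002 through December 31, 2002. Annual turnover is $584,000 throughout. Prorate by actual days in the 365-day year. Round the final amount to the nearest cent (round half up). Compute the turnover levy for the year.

January 1 – July 24, 2002: 205 days, exemption $100,000 → ($584,000 − $100,000) × 3.3% × 205/365 = $8,970.5753
July 25 – December 31, 2002: 160 days, exemption $21,000 → ($584,000 − $21,000) × 3.3% × 160/365 = $8,144.2192
Total = $17,114.7945

$17,114.79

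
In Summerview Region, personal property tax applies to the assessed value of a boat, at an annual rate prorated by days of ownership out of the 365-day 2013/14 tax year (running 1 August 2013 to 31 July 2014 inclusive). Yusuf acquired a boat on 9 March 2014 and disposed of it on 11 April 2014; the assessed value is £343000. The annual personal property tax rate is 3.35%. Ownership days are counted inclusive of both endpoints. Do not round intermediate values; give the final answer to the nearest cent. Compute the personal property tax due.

Days held (9 March – 11 April 2014): 34 out of 365
Tax = £343000 × 3.35% × 34/365 = £1070.3479

£1070.35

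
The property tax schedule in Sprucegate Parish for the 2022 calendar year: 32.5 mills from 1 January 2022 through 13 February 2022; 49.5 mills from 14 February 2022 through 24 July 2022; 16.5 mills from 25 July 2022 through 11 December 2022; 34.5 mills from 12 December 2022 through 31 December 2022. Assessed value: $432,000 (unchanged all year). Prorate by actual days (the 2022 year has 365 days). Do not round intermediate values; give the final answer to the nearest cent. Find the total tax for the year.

1 January – 13 February 2022: 44 days at 32.5 mills → $432,000 × 3.25% × 44/365 = $1,692.4932
14 February – 24 July 2022: 161 days at 49.5 mills → $432,000 × 4.95% × 161/365 = $9,432.3945
25 July – 11 December 2022: 140 days at 16.5 mills → $432,000 × 1.65% × 140/365 = $2,734.0274
12 December – 31 December 2022: 20 days at 34.5 mills → $432,000 × 3.45% × 20/365 = $816.6575
Total = $14,675.5726

$14,675.57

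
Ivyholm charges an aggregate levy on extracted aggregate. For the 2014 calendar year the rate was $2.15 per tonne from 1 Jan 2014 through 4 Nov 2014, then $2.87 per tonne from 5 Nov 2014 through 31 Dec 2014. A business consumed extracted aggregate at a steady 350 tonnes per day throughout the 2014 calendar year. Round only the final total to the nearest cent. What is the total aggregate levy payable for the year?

$289026.50

1 Jan – 4 Nov 2014: 308 days × 350 tonnes/day = 107,800 tonnes at $2.15/tonne → $231770.00
5 Nov – 31 Dec 2014: 57 days × 350 tonnes/day = 19,950 tonnes at $2.87/tonne → $57256.50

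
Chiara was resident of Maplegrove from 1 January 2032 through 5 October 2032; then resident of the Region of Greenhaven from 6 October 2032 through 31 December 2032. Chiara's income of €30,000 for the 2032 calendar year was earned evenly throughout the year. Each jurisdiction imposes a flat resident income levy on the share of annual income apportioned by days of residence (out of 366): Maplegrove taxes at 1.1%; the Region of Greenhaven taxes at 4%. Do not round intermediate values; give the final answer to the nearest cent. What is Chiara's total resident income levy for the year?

€536.80

Maplegrove, 1 January – 5 October 2032: 279 days → €30,000 × 1.1% × 279/366 = €251.5574
The Region of Greenhaven, 6 October – 31 December 2032: 87 days → €30,000 × 4% × 87/366 = €285.2459
Total = €536.8033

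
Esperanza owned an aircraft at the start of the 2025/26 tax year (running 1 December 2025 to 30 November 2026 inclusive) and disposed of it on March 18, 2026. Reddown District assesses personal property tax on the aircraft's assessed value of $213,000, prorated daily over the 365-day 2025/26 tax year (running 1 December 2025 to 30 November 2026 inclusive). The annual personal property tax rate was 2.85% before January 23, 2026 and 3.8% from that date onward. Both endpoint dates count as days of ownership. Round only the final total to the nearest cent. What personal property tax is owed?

December 1, 2025 – January 22, 2026: 53 days at 2.85% → $213,000 × 2.85% × 53/365 = $881.4699
January 23 – March 18, 2026: 55 days at 3.8% → $213,000 × 3.8% × 55/365 = $1,219.6438
Total = $2,101.1137

$2,101.11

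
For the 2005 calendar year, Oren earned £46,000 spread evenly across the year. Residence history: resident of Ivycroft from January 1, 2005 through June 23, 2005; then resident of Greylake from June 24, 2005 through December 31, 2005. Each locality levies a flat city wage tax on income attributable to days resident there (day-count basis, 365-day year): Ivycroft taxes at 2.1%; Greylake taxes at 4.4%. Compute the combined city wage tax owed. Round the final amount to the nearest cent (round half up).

£1,519.64

Ivycroft, January 1 – June 23, 2005: 174 days → £46,000 × 2.1% × 174/365 = £460.5041
Greylake, June 24 – December 31, 2005: 191 days → £46,000 × 4.4% × 191/365 = £1,059.1342
Total = £1,519.6384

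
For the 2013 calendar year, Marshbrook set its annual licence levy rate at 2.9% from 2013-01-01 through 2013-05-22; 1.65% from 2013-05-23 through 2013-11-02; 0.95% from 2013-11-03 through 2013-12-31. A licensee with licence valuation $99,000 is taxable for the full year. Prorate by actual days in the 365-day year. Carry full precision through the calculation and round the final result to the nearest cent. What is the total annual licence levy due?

$2,002.92

2013-01-01 to 2013-05-22: 142 days at 2.9% → $99,000 × 2.9% × 142/365 = $1,116.9370
2013-05-23 to 2013-11-02: 164 days at 1.65% → $99,000 × 1.65% × 164/365 = $733.9562
2013-11-03 to 2013-12-31: 59 days at 0.95% → $99,000 × 0.95% × 59/365 = $152.0260
Total = $2,002.9192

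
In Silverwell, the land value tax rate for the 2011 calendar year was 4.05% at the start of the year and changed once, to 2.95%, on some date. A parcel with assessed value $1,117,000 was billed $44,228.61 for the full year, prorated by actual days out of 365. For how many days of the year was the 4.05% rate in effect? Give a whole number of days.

335 days

Let d = days at the first rate; then 365 − d days at the second rate.
$1,117,000 × [4.05%·d + 2.95%·(365−d)] / 365 = $44,228.61
Solving gives d = 335, so the new rate took effect on 2 December 2011.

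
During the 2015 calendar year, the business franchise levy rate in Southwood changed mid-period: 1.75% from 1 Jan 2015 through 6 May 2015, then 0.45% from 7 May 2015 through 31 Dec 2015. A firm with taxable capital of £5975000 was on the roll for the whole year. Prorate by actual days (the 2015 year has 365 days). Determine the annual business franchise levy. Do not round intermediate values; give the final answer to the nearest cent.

£53701.34

1 Jan – 6 May 2015: 126 days at 1.75% → £5975000 × 1.75% × 126/365 = £36095.5479
7 May – 31 Dec 2015: 239 days at 0.45% → £5975000 × 0.45% × 239/365 = £17605.7877
Total = £53701.3356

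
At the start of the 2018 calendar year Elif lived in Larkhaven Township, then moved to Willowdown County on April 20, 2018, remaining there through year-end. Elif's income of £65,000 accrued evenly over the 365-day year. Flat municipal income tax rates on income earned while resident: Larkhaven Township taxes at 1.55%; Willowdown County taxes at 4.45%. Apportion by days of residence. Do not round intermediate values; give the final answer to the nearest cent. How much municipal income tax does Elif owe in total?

£2,329.58

Larkhaven Township, January 1 – April 19, 2018: 109 days → £65,000 × 1.55% × 109/365 = £300.8699
Willowdown County, April 20 – December 31, 2018: 256 days → £65,000 × 4.45% × 256/365 = £2,028.7123
Total = £2,329.5822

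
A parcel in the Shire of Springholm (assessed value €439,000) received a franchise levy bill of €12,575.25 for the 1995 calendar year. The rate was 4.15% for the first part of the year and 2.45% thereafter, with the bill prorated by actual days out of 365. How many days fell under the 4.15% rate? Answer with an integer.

Let d = days at the first rate; then 365 − d days at the second rate.
€439,000 × [4.15%·d + 2.45%·(365−d)] / 365 = €12,575.25
Solving gives d = 89, so the new rate took effect on March 31, 1995.

89 days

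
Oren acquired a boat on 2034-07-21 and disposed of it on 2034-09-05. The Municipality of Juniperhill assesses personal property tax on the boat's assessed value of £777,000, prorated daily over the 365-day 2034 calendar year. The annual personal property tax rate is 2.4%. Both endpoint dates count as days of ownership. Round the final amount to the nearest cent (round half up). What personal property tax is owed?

£2,401.25

Days held (2034-07-21 to 2034-09-05): 47 out of 365
Tax = £777,000 × 2.4% × 47/365 = £2,401.2493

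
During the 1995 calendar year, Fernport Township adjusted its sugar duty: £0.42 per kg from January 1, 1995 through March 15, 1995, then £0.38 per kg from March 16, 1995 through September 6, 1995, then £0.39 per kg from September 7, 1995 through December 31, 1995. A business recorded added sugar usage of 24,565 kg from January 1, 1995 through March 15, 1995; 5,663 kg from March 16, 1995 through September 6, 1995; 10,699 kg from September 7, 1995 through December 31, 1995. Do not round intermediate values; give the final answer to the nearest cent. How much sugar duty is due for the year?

January 1 – March 15, 1995: 24,565 kg at £0.42/kg → £10,317.30
March 16 – September 6, 1995: 5,663 kg at £0.38/kg → £2,151.94
September 7 – December 31, 1995: 10,699 kg at £0.39/kg → £4,172.61

£16,641.85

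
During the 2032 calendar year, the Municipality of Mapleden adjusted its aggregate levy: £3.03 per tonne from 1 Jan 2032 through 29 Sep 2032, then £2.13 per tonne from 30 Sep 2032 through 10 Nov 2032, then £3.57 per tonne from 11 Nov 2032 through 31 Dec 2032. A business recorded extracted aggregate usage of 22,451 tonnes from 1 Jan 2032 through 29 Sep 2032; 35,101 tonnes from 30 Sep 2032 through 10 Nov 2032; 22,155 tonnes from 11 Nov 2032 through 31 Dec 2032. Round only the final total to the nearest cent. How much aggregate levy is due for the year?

£221,885.01

1 Jan – 29 Sep 2032: 22,451 tonnes at £3.03/tonne → £68,026.53
30 Sep – 10 Nov 2032: 35,101 tonnes at £2.13/tonne → £74,765.13
11 Nov – 31 Dec 2032: 22,155 tonnes at £3.57/tonne → £79,093.35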